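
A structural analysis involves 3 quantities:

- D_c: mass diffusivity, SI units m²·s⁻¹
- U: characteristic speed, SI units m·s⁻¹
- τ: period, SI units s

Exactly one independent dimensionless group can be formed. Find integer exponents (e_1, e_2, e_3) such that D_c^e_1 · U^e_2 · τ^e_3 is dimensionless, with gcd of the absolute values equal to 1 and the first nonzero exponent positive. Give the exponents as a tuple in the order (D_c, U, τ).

(1, -2, -1)

L: e_1·(2) + e_2·(1) + e_3·(0) = 0
T: e_1·(-1) + e_2·(-1) + e_3·(1) = 0
Solving this homogeneous linear system for the smallest-integer solution (first nonzero entry positive) gives (1, -2, -1).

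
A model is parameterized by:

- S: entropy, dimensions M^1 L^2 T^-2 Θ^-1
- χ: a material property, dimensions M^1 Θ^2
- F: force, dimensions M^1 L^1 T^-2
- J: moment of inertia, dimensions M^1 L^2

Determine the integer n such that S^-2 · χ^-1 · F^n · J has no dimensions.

2

Balance the M exponent: (1)·n from F, plus −2·(1) − (1) + (1) = -2 from the rest, must sum to zero.
n − 2 = 0, so n = 2.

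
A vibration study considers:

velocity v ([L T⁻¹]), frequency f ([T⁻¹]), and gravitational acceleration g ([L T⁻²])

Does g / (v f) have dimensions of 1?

yes

Sum the exponent of each base dimension across the product:
  L: −[v]_L − [f]_L + [g]_L = −(1) − (0) + (1) = 0
  T: −[v]_T − [f]_T + [g]_T = −(-1) − (-1) + (-2) = 0
All base exponents vanish — dimensionless.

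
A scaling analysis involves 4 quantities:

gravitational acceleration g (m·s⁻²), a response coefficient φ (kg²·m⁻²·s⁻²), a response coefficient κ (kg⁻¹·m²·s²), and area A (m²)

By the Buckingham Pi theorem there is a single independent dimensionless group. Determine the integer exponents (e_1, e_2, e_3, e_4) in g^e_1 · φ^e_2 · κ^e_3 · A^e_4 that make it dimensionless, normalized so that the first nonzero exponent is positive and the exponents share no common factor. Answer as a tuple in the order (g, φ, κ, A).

M: e_1·(0) + e_2·(2) + e_3·(-1) + e_4·(0) = 0
L: e_1·(1) + e_2·(-2) + e_3·(2) + e_4·(2) = 0
T: e_1·(-2) + e_2·(-2) + e_3·(2) + e_4·(0) = 0
Solving this homogeneous linear system for the smallest-integer solution (first nonzero entry positive) gives (2, 2, 4, -3).

(2, 2, 4, -3)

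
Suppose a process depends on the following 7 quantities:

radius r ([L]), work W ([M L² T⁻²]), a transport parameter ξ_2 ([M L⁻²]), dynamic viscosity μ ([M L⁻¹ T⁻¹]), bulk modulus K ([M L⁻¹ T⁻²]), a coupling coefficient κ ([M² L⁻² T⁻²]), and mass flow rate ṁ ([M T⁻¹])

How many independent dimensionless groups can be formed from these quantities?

4

There are 7 variables and 3 base dimensions (M, L, T).
The dimension matrix has rank 3.
Independent dimensionless groups: 7 − 3 = 4.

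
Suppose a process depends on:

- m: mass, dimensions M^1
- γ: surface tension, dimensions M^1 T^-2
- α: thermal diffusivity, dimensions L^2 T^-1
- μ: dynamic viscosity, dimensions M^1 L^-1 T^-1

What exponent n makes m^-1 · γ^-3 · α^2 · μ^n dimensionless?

4

Balance the M exponent: (1)·n from μ, plus −(1) − 3·(1) + 2·(0) = -4 from the rest, must sum to zero.
n − 4 = 0, so n = 4.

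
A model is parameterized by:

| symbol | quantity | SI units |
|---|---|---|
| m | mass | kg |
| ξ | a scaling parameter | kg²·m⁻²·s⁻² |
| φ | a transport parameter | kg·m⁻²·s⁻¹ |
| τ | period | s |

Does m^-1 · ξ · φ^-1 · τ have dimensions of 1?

yes

Sum the exponent of each base dimension across the product:
  M: −[m]_M + [ξ]_M − [φ]_M + [τ]_M = −(1) + (2) − (1) + (0) = 0
  L: −[m]_L + [ξ]_L − [φ]_L + [τ]_L = −(0) + (-2) − (-2) + (0) = 0
  T: −[m]_T + [ξ]_T − [φ]_T + [τ]_T = −(0) + (-2) − (-1) + (1) = 0
All base exponents vanish — dimensionless.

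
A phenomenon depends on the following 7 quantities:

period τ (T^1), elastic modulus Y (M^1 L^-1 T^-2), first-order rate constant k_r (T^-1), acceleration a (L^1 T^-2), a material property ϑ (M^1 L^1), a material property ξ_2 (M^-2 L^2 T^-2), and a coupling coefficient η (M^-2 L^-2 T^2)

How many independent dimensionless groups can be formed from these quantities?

There are 7 variables and 3 base dimensions (M, L, T).
The dimension matrix has rank 3.
Independent dimensionless groups: 7 − 3 = 4.

4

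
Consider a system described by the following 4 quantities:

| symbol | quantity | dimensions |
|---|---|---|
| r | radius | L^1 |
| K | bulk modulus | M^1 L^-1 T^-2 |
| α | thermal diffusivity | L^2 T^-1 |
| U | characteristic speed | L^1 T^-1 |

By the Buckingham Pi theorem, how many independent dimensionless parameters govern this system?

1

There are 4 variables and 3 base dimensions (M, L, T).
The dimension matrix has rank 3.
Independent dimensionless groups: 4 − 3 = 1.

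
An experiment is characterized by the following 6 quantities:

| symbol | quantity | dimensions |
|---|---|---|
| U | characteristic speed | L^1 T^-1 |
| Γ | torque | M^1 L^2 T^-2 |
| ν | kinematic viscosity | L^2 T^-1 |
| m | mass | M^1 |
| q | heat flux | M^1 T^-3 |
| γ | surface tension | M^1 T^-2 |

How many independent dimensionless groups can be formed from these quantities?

There are 6 variables and 3 base dimensions (M, L, T).
The dimension matrix has rank 3.
Independent dimensionless groups: 6 − 3 = 3.

3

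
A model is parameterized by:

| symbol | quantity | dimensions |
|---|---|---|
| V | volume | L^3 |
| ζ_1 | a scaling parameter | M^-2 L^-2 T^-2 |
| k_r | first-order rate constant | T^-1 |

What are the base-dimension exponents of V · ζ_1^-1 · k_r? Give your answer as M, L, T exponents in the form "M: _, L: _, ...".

M: 2, L: 5, T: 1

Collect each base-dimension exponent across the product:
  M: (0) − (-2) + (0) = 2
  L: (3) − (-2) + (0) = 5
  T: (0) − (-2) + (-1) = 1
So the dimensions are [M² L⁵ T].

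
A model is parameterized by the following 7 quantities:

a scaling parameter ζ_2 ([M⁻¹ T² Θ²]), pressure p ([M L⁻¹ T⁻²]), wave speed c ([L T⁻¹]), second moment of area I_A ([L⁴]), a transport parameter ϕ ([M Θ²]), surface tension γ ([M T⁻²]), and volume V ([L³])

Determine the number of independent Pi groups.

There are 7 variables and 4 base dimensions (M, L, T, Θ).
The dimension matrix has rank 4.
Independent dimensionless groups: 7 − 4 = 3.

3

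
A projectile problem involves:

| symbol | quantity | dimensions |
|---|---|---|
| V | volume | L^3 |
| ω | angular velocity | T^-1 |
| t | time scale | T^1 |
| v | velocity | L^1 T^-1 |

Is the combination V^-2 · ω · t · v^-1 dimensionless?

no

Sum the exponent of each base dimension across the product:
  L: −2·[V]_L + [ω]_L + [t]_L − [v]_L = −2·(3) + (0) + (0) − (1) = -7
  T: −2·[V]_T + [ω]_T + [t]_T − [v]_T = −2·(0) + (-1) + (1) − (-1) = 1
Net dimensions [L⁻⁷ T] ≠ [1] — not dimensionless.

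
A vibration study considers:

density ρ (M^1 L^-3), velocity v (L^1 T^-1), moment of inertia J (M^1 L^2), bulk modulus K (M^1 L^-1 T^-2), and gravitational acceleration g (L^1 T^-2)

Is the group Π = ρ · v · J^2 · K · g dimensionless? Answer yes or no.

no

Sum the exponent of each base dimension across the product:
  M: [ρ]_M + [v]_M + 2·[J]_M + [K]_M + [g]_M = (1) + (0) + 2·(1) + (1) + (0) = 4
  L: [ρ]_L + [v]_L + 2·[J]_L + [K]_L + [g]_L = (-3) + (1) + 2·(2) + (-1) + (1) = 2
  T: [ρ]_T + [v]_T + 2·[J]_T + [K]_T + [g]_T = (0) + (-1) + 2·(0) + (-2) + (-2) = -5
Net dimensions [M⁴ L² T⁻⁵] ≠ [1] — not dimensionless.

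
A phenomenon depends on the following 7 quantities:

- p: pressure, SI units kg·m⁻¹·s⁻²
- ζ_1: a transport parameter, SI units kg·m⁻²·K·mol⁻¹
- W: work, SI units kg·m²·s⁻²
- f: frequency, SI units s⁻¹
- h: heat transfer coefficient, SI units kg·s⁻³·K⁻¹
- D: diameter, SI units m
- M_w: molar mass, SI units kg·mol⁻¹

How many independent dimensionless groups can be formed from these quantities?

There are 7 variables and 5 base dimensions (M, L, T, Θ, N).
The dimension matrix has rank 5.
Independent dimensionless groups: 7 − 5 = 2.

2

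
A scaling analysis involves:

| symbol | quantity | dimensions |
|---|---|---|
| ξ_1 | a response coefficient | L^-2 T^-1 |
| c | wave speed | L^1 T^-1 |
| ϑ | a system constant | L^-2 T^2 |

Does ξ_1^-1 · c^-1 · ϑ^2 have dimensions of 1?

Sum the exponent of each base dimension across the product:
  L: −[ξ_1]_L − [c]_L + 2·[ϑ]_L = −(-2) − (1) + 2·(-2) = -3
  T: −[ξ_1]_T − [c]_T + 2·[ϑ]_T = −(-1) − (-1) + 2·(2) = 6
Net dimensions [L⁻³ T⁶] ≠ [1] — not dimensionless.

no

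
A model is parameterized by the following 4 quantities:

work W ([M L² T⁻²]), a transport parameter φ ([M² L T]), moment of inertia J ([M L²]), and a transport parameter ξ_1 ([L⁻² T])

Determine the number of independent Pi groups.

There are 4 variables and 3 base dimensions (M, L, T).
The dimension matrix has rank 3.
Independent dimensionless groups: 4 − 3 = 1.

1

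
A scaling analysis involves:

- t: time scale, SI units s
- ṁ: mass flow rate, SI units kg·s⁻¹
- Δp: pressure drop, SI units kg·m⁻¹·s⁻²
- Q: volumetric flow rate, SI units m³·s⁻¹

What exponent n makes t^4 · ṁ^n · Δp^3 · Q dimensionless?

-3

Balance the M exponent: (1)·n from ṁ, plus 4·(0) + 3·(1) + (0) = 3 from the rest, must sum to zero.
n + 3 = 0, so n = -3.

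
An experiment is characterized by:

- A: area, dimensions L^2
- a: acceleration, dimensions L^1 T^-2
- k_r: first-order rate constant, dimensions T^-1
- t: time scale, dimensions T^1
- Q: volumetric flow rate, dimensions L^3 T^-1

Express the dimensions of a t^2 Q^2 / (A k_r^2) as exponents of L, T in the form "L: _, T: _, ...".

Collect each base-dimension exponent across the product:
  L: −(2) + (1) − 2·(0) + 2·(0) + 2·(3) = 5
  T: −(0) + (-2) − 2·(-1) + 2·(1) + 2·(-1) = 0
So the dimensions are [L⁵].

L: 5, T: 0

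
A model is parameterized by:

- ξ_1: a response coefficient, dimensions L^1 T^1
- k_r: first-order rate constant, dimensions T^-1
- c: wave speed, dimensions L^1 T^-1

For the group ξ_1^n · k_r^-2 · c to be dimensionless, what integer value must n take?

Balance the L exponent: (1)·n from ξ_1, plus −2·(0) + (1) = 1 from the rest, must sum to zero.
n + 1 = 0, so n = -1.

-1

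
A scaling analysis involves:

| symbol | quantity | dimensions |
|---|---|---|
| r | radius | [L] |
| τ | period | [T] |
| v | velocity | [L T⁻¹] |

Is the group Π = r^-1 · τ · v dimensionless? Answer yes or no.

yes

Sum the exponent of each base dimension across the product:
  M: −[r]_M + [τ]_M + [v]_M = −(0) + (0) + (0) = 0
  L: −[r]_L + [τ]_L + [v]_L = −(1) + (0) + (1) = 0
  T: −[r]_T + [τ]_T + [v]_T = −(0) + (1) + (-1) = 0
All base exponents vanish — dimensionless.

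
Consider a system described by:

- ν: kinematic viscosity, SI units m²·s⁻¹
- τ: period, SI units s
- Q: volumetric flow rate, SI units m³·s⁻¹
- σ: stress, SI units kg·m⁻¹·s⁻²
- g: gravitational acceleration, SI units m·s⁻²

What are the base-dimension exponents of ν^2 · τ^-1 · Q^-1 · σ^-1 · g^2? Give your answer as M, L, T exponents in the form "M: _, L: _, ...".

M: -1, L: 4, T: -4

Collect each base-dimension exponent across the product:
  M: 2·(0) − (0) − (0) − (1) + 2·(0) = -1
  L: 2·(2) − (0) − (3) − (-1) + 2·(1) = 4
  T: 2·(-1) − (1) − (-1) − (-2) + 2·(-2) = -4
So the dimensions are [M⁻¹ L⁴ T⁻⁴].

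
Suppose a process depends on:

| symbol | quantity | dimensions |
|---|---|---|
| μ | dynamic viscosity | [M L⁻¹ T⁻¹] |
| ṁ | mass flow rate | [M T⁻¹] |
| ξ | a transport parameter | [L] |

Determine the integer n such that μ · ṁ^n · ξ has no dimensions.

Balance the M exponent: (1)·n from ṁ, plus (1) + (0) = 1 from the rest, must sum to zero.
n + 1 = 0, so n = -1.

-1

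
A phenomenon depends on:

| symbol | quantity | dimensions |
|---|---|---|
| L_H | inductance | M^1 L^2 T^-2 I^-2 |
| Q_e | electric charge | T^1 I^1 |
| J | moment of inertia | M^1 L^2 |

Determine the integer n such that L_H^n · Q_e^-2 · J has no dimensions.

-1

Balance the M exponent: (1)·n from L_H, plus −2·(0) + (1) = 1 from the rest, must sum to zero.
n + 1 = 0, so n = -1.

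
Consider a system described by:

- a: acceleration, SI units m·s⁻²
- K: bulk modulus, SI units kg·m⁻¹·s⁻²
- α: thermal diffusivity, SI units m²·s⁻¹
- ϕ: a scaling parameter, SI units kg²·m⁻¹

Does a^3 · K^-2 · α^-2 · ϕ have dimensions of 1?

yes

Sum the exponent of each base dimension across the product:
  M: 3·[a]_M − 2·[K]_M − 2·[α]_M + [ϕ]_M = 3·(0) − 2·(1) − 2·(0) + (2) = 0
  L: 3·[a]_L − 2·[K]_L − 2·[α]_L + [ϕ]_L = 3·(1) − 2·(-1) − 2·(2) + (-1) = 0
  T: 3·[a]_T − 2·[K]_T − 2·[α]_T + [ϕ]_T = 3·(-2) − 2·(-2) − 2·(-1) + (0) = 0
All base exponents vanish — dimensionless.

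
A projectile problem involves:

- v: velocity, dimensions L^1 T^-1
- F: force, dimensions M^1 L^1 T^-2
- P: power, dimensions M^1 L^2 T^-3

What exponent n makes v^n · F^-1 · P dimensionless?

-1

Balance the L exponent: (1)·n from v, plus −(1) + (2) = 1 from the rest, must sum to zero.
n + 1 = 0, so n = -1.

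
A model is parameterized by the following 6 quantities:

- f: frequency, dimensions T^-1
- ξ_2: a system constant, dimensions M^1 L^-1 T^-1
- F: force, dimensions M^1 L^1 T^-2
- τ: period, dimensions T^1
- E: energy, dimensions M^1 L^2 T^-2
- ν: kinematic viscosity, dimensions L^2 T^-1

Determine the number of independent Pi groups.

3

There are 6 variables and 3 base dimensions (M, L, T).
The dimension matrix has rank 3.
Independent dimensionless groups: 6 − 3 = 3.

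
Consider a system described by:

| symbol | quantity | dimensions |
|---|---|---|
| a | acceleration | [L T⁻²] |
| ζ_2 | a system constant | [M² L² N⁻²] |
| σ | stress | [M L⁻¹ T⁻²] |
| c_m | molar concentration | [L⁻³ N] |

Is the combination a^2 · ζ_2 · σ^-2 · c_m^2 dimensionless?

yes

Sum the exponent of each base dimension across the product:
  M: 2·[a]_M + [ζ_2]_M − 2·[σ]_M + 2·[c_m]_M = 2·(0) + (2) − 2·(1) + 2·(0) = 0
  L: 2·[a]_L + [ζ_2]_L − 2·[σ]_L + 2·[c_m]_L = 2·(1) + (2) − 2·(-1) + 2·(-3) = 0
  T: 2·[a]_T + [ζ_2]_T − 2·[σ]_T + 2·[c_m]_T = 2·(-2) + (0) − 2·(-2) + 2·(0) = 0
  N: 2·[a]_N + [ζ_2]_N − 2·[σ]_N + 2·[c_m]_N = 2·(0) + (-2) − 2·(0) + 2·(1) = 0
All base exponents vanish — dimensionless.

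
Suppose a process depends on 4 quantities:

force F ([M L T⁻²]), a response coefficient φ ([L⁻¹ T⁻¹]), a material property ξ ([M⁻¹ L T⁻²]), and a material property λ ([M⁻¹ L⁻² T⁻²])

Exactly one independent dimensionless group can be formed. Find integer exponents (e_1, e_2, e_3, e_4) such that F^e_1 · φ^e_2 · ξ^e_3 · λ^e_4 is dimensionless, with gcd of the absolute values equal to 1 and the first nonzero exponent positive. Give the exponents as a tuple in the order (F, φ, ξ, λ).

(1, -4, -1, 2)

M: e_1·(1) + e_2·(0) + e_3·(-1) + e_4·(-1) = 0
L: e_1·(1) + e_2·(-1) + e_3·(1) + e_4·(-2) = 0
T: e_1·(-2) + e_2·(-1) + e_3·(-2) + e_4·(-2) = 0
Solving this homogeneous linear system for the smallest-integer solution (first nonzero entry positive) gives (1, -4, -1, 2).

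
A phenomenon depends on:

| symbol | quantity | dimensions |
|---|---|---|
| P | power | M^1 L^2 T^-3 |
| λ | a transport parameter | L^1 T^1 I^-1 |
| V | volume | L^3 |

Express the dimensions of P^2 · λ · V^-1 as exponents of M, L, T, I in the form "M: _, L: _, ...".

Collect each base-dimension exponent across the product:
  M: 2·(1) + (0) − (0) = 2
  L: 2·(2) + (1) − (3) = 2
  T: 2·(-3) + (1) − (0) = -5
  I: 2·(0) + (-1) − (0) = -1
So the dimensions are [M² L² T⁻⁵ I⁻¹].

M: 2, L: 2, T: -5, I: -1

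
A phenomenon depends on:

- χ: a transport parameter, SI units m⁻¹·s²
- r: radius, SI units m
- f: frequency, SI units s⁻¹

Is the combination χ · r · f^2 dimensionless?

yes

Sum the exponent of each base dimension across the product:
  M: [χ]_M + [r]_M + 2·[f]_M = (0) + (0) + 2·(0) = 0
  L: [χ]_L + [r]_L + 2·[f]_L = (-1) + (1) + 2·(0) = 0
  T: [χ]_T + [r]_T + 2·[f]_T = (2) + (0) + 2·(-1) = 0
All base exponents vanish — dimensionless.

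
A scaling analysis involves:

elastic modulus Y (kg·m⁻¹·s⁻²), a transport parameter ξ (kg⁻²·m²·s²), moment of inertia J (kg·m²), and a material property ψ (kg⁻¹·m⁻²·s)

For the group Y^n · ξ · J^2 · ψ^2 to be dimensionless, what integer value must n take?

2

Balance the M exponent: (1)·n from Y, plus (-2) + 2·(1) + 2·(-1) = -2 from the rest, must sum to zero.
n − 2 = 0, so n = 2.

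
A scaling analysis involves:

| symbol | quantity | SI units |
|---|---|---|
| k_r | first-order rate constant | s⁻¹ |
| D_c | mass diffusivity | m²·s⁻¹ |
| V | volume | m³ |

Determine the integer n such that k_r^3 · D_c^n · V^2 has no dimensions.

-3

Balance the L exponent: (2)·n from D_c, plus 3·(0) + 2·(3) = 6 from the rest, must sum to zero.
2n + 6 = 0, so n = -3.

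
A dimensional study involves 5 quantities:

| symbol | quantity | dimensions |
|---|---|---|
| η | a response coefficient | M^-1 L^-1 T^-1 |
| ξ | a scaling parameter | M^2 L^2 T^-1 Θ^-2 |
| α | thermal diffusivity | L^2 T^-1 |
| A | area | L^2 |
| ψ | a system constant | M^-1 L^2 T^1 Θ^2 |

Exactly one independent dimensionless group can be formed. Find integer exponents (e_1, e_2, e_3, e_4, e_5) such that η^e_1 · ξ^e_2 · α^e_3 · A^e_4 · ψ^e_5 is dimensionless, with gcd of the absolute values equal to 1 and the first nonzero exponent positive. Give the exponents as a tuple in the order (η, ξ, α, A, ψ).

M: e_1·(-1) + e_2·(2) + e_3·(0) + e_4·(0) + e_5·(-1) = 0
L: e_1·(-1) + e_2·(2) + e_3·(2) + e_4·(2) + e_5·(2) = 0
T: e_1·(-1) + e_2·(-1) + e_3·(-1) + e_4·(0) + e_5·(1) = 0
Θ: e_1·(0) + e_2·(-2) + e_3·(0) + e_4·(0) + e_5·(2) = 0
Solving this homogeneous linear system for the smallest-integer solution (first nonzero entry positive) gives (2, 2, -2, -1, 2).

(2, 2, -2, -1, 2)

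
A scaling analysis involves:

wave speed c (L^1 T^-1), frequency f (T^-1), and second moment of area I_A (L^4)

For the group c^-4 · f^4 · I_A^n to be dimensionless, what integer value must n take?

Balance the L exponent: (4)·n from I_A, plus −4·(1) + 4·(0) = -4 from the rest, must sum to zero.
4n − 4 = 0, so n = 1.

1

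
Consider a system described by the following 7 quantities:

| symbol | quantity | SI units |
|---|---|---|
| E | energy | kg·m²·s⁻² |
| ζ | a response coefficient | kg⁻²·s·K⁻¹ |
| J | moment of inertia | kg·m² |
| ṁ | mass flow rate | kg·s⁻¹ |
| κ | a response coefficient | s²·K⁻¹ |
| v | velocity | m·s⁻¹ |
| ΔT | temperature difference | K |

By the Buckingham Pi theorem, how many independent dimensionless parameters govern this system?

3

There are 7 variables and 4 base dimensions (M, L, T, Θ).
The dimension matrix has rank 4.
Independent dimensionless groups: 7 − 4 = 3.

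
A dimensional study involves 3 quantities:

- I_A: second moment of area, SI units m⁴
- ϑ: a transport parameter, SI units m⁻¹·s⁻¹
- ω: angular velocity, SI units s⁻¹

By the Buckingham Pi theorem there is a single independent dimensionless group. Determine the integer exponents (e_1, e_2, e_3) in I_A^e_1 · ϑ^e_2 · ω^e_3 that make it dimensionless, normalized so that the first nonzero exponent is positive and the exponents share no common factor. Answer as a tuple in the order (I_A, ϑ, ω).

(1, 4, -4)

L: e_1·(4) + e_2·(-1) + e_3·(0) = 0
T: e_1·(0) + e_2·(-1) + e_3·(-1) = 0
Solving this homogeneous linear system for the smallest-integer solution (first nonzero entry positive) gives (1, 4, -4).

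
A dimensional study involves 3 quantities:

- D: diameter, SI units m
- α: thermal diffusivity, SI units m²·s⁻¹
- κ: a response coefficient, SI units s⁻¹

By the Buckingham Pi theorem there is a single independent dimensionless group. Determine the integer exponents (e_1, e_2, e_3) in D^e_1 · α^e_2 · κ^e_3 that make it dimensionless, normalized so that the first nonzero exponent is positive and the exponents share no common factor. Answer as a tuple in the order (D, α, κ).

L: e_1·(1) + e_2·(2) + e_3·(0) = 0
T: e_1·(0) + e_2·(-1) + e_3·(-1) = 0
Solving this homogeneous linear system for the smallest-integer solution (first nonzero entry positive) gives (2, -1, 1).

(2, -1, 1)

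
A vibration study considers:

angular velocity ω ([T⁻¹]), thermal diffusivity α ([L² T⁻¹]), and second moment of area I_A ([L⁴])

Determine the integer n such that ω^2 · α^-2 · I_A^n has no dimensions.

1

Balance the L exponent: (4)·n from I_A, plus 2·(0) − 2·(2) = -4 from the rest, must sum to zero.
4n − 4 = 0, so n = 1.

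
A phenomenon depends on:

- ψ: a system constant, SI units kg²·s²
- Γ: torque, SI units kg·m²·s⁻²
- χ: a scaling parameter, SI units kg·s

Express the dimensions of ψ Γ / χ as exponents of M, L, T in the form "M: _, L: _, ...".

M: 2, L: 2, T: -1

Collect each base-dimension exponent across the product:
  M: (2) + (1) − (1) = 2
  L: (0) + (2) − (0) = 2
  T: (2) + (-2) − (1) = -1
So the dimensions are [M² L² T⁻¹].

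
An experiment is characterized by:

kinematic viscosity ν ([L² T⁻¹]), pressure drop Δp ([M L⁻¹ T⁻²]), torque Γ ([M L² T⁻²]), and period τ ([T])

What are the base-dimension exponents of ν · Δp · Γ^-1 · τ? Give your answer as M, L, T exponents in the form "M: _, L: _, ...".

Collect each base-dimension exponent across the product:
  M: (0) + (1) − (1) + (0) = 0
  L: (2) + (-1) − (2) + (0) = -1
  T: (-1) + (-2) − (-2) + (1) = 0
So the dimensions are [L⁻¹].

M: 0, L: -1, T: 0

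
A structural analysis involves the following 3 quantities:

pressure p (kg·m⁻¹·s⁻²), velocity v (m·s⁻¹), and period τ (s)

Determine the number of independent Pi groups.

0

There are 3 variables and 3 base dimensions (M, L, T).
The dimension matrix has rank 3.
Independent dimensionless groups: 3 − 3 = 0.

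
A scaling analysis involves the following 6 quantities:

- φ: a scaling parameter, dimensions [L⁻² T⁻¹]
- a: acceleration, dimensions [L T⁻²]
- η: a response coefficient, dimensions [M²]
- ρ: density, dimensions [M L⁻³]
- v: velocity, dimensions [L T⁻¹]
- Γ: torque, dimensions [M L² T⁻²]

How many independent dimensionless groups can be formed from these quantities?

3

There are 6 variables and 3 base dimensions (M, L, T).
The dimension matrix has rank 3.
Independent dimensionless groups: 6 − 3 = 3.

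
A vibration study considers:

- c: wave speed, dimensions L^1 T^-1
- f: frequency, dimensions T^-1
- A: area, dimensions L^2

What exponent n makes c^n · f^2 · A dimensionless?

-2

Balance the L exponent: (1)·n from c, plus 2·(0) + (2) = 2 from the rest, must sum to zero.
n + 2 = 0, so n = -2.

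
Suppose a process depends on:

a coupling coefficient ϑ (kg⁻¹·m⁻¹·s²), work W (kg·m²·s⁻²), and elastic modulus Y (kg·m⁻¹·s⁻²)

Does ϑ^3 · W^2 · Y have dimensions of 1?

Sum the exponent of each base dimension across the product:
  M: 3·[ϑ]_M + 2·[W]_M + [Y]_M = 3·(-1) + 2·(1) + (1) = 0
  L: 3·[ϑ]_L + 2·[W]_L + [Y]_L = 3·(-1) + 2·(2) + (-1) = 0
  T: 3·[ϑ]_T + 2·[W]_T + [Y]_T = 3·(2) + 2·(-2) + (-2) = 0
All base exponents vanish — dimensionless.

yes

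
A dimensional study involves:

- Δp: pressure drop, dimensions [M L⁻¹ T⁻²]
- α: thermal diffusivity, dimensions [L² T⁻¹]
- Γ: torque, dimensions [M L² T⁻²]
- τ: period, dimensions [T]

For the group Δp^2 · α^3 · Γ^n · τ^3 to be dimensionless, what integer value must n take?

-2

Balance the M exponent: (1)·n from Γ, plus 2·(1) + 3·(0) + 3·(0) = 2 from the rest, must sum to zero.
n + 2 = 0, so n = -2.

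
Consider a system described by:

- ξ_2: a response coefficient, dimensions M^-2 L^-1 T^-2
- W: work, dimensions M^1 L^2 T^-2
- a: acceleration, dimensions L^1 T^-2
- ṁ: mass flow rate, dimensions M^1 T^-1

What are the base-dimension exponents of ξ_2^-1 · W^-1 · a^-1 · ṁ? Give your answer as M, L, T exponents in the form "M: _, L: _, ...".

Collect each base-dimension exponent across the product:
  M: −(-2) − (1) − (0) + (1) = 2
  L: −(-1) − (2) − (1) + (0) = -2
  T: −(-2) − (-2) − (-2) + (-1) = 5
So the dimensions are [M² L⁻² T⁵].

M: 2, L: -2, T: 5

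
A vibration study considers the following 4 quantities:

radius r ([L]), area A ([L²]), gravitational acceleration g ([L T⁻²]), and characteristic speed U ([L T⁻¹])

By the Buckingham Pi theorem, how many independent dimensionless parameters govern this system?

There are 4 variables and 2 base dimensions (L, T).
The dimension matrix has rank 2.
Independent dimensionless groups: 4 − 2 = 2.

2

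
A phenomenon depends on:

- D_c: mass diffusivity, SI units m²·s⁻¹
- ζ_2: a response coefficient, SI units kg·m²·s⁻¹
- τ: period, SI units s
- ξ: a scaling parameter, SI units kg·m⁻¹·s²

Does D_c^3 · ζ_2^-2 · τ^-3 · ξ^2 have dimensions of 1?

Sum the exponent of each base dimension across the product:
  M: 3·[D_c]_M − 2·[ζ_2]_M − 3·[τ]_M + 2·[ξ]_M = 3·(0) − 2·(1) − 3·(0) + 2·(1) = 0
  L: 3·[D_c]_L − 2·[ζ_2]_L − 3·[τ]_L + 2·[ξ]_L = 3·(2) − 2·(2) − 3·(0) + 2·(-1) = 0
  T: 3·[D_c]_T − 2·[ζ_2]_T − 3·[τ]_T + 2·[ξ]_T = 3·(-1) − 2·(-1) − 3·(1) + 2·(2) = 0
All base exponents vanish — dimensionless.

yes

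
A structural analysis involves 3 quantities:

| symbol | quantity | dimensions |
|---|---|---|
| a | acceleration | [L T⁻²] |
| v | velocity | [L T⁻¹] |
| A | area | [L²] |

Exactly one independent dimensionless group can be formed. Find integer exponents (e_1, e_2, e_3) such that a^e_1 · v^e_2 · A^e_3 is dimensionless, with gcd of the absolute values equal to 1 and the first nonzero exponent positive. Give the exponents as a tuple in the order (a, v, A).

(2, -4, 1)

L: e_1·(1) + e_2·(1) + e_3·(2) = 0
T: e_1·(-2) + e_2·(-1) + e_3·(0) = 0
Solving this homogeneous linear system for the smallest-integer solution (first nonzero entry positive) gives (2, -4, 1).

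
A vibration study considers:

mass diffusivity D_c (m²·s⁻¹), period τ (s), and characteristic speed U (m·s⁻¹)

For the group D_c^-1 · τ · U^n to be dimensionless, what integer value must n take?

Balance the L exponent: (1)·n from U, plus −(2) + (0) = -2 from the rest, must sum to zero.
n − 2 = 0, so n = 2.

2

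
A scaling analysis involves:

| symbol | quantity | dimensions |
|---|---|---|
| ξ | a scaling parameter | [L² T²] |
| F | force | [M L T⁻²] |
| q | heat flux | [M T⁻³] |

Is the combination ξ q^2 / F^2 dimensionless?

Sum the exponent of each base dimension across the product:
  M: [ξ]_M − 2·[F]_M + 2·[q]_M = (0) − 2·(1) + 2·(1) = 0
  L: [ξ]_L − 2·[F]_L + 2·[q]_L = (2) − 2·(1) + 2·(0) = 0
  T: [ξ]_T − 2·[F]_T + 2·[q]_T = (2) − 2·(-2) + 2·(-3) = 0
All base exponents vanish — dimensionless.

yes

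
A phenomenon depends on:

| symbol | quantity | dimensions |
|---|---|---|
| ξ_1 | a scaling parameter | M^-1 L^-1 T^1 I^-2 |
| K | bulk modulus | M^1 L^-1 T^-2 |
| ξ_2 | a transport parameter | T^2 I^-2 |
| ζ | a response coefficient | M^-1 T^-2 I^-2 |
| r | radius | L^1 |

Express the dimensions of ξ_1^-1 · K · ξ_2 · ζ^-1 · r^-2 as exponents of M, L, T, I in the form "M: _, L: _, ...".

Collect each base-dimension exponent across the product:
  M: −(-1) + (1) + (0) − (-1) − 2·(0) = 3
  L: −(-1) + (-1) + (0) − (0) − 2·(1) = -2
  T: −(1) + (-2) + (2) − (-2) − 2·(0) = 1
  I: −(-2) + (0) + (-2) − (-2) − 2·(0) = 2
So the dimensions are [M³ L⁻² T I²].

M: 3, L: -2, T: 1, I: 2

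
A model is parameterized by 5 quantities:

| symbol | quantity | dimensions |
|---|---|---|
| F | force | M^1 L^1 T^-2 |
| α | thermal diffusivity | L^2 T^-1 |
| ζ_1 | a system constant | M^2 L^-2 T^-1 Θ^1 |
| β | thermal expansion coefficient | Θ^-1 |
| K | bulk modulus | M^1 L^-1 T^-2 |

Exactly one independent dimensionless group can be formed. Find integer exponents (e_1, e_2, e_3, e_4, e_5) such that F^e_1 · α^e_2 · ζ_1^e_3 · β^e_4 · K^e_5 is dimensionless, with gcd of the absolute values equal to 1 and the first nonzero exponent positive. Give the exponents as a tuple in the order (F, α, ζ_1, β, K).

(3, -3, -1, -1, -1)

M: e_1·(1) + e_2·(0) + e_3·(2) + e_4·(0) + e_5·(1) = 0
L: e_1·(1) + e_2·(2) + e_3·(-2) + e_4·(0) + e_5·(-1) = 0
T: e_1·(-2) + e_2·(-1) + e_3·(-1) + e_4·(0) + e_5·(-2) = 0
Θ: e_1·(0) + e_2·(0) + e_3·(1) + e_4·(-1) + e_5·(0) = 0
Solving this homogeneous linear system for the smallest-integer solution (first nonzero entry positive) gives (3, -3, -1, -1, -1).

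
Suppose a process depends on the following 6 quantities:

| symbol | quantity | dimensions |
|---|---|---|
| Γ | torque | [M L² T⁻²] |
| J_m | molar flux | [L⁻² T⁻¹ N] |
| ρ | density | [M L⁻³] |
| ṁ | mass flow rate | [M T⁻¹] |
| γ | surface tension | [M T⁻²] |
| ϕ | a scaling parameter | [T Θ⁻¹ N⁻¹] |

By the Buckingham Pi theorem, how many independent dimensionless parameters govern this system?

There are 6 variables and 5 base dimensions (M, L, T, Θ, N).
The dimension matrix has rank 5.
Independent dimensionless groups: 6 − 5 = 1.

1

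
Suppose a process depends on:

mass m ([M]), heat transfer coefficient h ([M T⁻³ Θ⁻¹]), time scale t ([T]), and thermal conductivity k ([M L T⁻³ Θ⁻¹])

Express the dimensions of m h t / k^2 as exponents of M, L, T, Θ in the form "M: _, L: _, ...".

M: 0, L: -2, T: 4, Θ: 1

Collect each base-dimension exponent across the product:
  M: (1) + (1) + (0) − 2·(1) = 0
  L: (0) + (0) + (0) − 2·(1) = -2
  T: (0) + (-3) + (1) − 2·(-3) = 4
  Θ: (0) + (-1) + (0) − 2·(-1) = 1
So the dimensions are [L⁻² T⁴ Θ].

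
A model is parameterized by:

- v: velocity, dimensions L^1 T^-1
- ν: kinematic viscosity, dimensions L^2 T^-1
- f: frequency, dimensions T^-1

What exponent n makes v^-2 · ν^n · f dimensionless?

1

Balance the L exponent: (2)·n from ν, plus −2·(1) + (0) = -2 from the rest, must sum to zero.
2n − 2 = 0, so n = 1.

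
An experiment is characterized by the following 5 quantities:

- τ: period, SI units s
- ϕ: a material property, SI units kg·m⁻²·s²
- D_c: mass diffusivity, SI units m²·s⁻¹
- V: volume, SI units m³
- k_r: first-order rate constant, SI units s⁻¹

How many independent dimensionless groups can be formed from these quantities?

There are 5 variables and 3 base dimensions (M, L, T).
The dimension matrix has rank 3.
Independent dimensionless groups: 5 − 3 = 2.

2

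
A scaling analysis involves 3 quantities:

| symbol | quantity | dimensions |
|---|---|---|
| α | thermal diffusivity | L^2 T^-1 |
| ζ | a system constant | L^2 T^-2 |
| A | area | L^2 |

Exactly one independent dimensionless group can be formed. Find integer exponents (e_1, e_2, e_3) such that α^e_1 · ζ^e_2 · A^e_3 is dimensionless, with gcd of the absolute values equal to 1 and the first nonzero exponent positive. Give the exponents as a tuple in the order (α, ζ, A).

(2, -1, -1)

L: e_1·(2) + e_2·(2) + e_3·(2) = 0
T: e_1·(-1) + e_2·(-2) + e_3·(0) = 0
Solving this homogeneous linear system for the smallest-integer solution (first nonzero entry positive) gives (2, -1, -1).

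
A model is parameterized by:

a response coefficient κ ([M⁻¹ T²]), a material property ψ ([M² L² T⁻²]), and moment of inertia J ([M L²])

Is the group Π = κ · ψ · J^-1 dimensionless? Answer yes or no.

yes

Sum the exponent of each base dimension across the product:
  M: [κ]_M + [ψ]_M − [J]_M = (-1) + (2) − (1) = 0
  L: [κ]_L + [ψ]_L − [J]_L = (0) + (2) − (2) = 0
  T: [κ]_T + [ψ]_T − [J]_T = (2) + (-2) − (0) = 0
All base exponents vanish — dimensionless.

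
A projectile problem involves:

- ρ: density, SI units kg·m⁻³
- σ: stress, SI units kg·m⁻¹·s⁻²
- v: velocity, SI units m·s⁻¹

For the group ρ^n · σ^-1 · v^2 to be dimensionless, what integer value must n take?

Balance the M exponent: (1)·n from ρ, plus −(1) + 2·(0) = -1 from the rest, must sum to zero.
n − 1 = 0, so n = 1.

1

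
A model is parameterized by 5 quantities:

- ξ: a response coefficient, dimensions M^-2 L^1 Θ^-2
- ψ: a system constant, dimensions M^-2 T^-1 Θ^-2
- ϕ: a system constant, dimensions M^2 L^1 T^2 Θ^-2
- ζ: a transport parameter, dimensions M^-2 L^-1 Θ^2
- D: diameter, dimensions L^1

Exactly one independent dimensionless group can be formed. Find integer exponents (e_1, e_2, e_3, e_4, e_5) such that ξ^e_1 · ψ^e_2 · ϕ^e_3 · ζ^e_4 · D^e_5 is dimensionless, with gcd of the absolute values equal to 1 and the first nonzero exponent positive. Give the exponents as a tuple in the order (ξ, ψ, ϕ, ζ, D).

M: e_1·(-2) + e_2·(-2) + e_3·(2) + e_4·(-2) + e_5·(0) = 0
L: e_1·(1) + e_2·(0) + e_3·(1) + e_4·(-1) + e_5·(1) = 0
T: e_1·(0) + e_2·(-1) + e_3·(2) + e_4·(0) + e_5·(0) = 0
Θ: e_1·(-2) + e_2·(-2) + e_3·(-2) + e_4·(2) + e_5·(0) = 0
Solving this homogeneous linear system for the smallest-integer solution (first nonzero entry positive) gives (2, -2, -1, -1, -2).

(2, -2, -1, -1, -2)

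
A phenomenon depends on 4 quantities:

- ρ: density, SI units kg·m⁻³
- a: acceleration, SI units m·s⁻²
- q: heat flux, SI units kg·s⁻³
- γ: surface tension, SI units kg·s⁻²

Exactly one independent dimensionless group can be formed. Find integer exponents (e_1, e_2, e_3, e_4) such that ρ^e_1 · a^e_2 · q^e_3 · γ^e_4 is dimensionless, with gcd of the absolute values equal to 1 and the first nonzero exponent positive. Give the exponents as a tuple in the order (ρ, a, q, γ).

M: e_1·(1) + e_2·(0) + e_3·(1) + e_4·(1) = 0
L: e_1·(-3) + e_2·(1) + e_3·(0) + e_4·(0) = 0
T: e_1·(0) + e_2·(-2) + e_3·(-3) + e_4·(-2) = 0
Solving this homogeneous linear system for the smallest-integer solution (first nonzero entry positive) gives (1, 3, -4, 3).

(1, 3, -4, 3)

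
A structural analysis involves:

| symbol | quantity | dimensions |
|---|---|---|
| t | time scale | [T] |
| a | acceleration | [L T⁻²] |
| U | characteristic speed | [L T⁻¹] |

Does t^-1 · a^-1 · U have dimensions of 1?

yes

Sum the exponent of each base dimension across the product:
  L: −[t]_L − [a]_L + [U]_L = −(0) − (1) + (1) = 0
  T: −[t]_T − [a]_T + [U]_T = −(1) − (-2) + (-1) = 0
All base exponents vanish — dimensionless.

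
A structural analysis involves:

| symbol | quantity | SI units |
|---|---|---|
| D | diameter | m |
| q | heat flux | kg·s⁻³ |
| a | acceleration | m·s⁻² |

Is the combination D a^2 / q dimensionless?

Sum the exponent of each base dimension across the product:
  M: [D]_M − [q]_M + 2·[a]_M = (0) − (1) + 2·(0) = -1
  L: [D]_L − [q]_L + 2·[a]_L = (1) − (0) + 2·(1) = 3
  T: [D]_T − [q]_T + 2·[a]_T = (0) − (-3) + 2·(-2) = -1
Net dimensions [M⁻¹ L³ T⁻¹] ≠ [1] — not dimensionless.

no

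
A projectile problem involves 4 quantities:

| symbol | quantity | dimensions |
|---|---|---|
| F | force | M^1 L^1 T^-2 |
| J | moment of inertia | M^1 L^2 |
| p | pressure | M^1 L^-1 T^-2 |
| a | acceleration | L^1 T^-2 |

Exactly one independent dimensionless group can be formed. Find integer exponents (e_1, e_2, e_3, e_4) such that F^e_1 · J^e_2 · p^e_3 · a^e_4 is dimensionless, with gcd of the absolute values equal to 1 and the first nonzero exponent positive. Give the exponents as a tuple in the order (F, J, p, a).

(2, -1, -1, -1)

M: e_1·(1) + e_2·(1) + e_3·(1) + e_4·(0) = 0
L: e_1·(1) + e_2·(2) + e_3·(-1) + e_4·(1) = 0
T: e_1·(-2) + e_2·(0) + e_3·(-2) + e_4·(-2) = 0
Solving this homogeneous linear system for the smallest-integer solution (first nonzero entry positive) gives (2, -1, -1, -1).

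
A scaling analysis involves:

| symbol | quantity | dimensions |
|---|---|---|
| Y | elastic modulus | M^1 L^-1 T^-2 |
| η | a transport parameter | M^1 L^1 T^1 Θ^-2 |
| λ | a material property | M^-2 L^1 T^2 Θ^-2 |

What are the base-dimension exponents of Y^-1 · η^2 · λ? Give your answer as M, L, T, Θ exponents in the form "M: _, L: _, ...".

Collect each base-dimension exponent across the product:
  M: −(1) + 2·(1) + (-2) = -1
  L: −(-1) + 2·(1) + (1) = 4
  T: −(-2) + 2·(1) + (2) = 6
  Θ: −(0) + 2·(-2) + (-2) = -6
So the dimensions are [M⁻¹ L⁴ T⁶ Θ⁻⁶].

M: -1, L: 4, T: 6, Θ: -6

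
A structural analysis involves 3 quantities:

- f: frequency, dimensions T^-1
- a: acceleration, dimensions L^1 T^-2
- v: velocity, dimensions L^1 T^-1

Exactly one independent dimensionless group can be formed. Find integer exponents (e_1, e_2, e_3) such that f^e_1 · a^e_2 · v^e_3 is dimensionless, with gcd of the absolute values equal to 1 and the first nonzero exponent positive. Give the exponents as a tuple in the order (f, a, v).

(1, -1, 1)

L: e_1·(0) + e_2·(1) + e_3·(1) = 0
T: e_1·(-1) + e_2·(-2) + e_3·(-1) = 0
Solving this homogeneous linear system for the smallest-integer solution (first nonzero entry positive) gives (1, -1, 1).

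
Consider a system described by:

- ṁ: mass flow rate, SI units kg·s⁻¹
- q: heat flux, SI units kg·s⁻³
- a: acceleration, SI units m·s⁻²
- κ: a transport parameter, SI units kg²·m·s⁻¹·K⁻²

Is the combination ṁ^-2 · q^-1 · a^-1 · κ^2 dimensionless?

no

Sum the exponent of each base dimension across the product:
  M: −2·[ṁ]_M − [q]_M − [a]_M + 2·[κ]_M = −2·(1) − (1) − (0) + 2·(2) = 1
  L: −2·[ṁ]_L − [q]_L − [a]_L + 2·[κ]_L = −2·(0) − (0) − (1) + 2·(1) = 1
  T: −2·[ṁ]_T − [q]_T − [a]_T + 2·[κ]_T = −2·(-1) − (-3) − (-2) + 2·(-1) = 5
  Θ: −2·[ṁ]_Θ − [q]_Θ − [a]_Θ + 2·[κ]_Θ = −2·(0) − (0) − (0) + 2·(-2) = -4
Net dimensions [M L T⁵ Θ⁻⁴] ≠ [1] — not dimensionless.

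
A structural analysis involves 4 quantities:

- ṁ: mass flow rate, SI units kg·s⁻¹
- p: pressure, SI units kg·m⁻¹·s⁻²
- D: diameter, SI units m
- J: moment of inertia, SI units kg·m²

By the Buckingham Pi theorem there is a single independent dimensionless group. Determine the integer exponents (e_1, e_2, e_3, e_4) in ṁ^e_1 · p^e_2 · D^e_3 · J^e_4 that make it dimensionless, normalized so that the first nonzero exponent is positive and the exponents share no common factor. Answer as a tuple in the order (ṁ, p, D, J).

(2, -1, 1, -1)

M: e_1·(1) + e_2·(1) + e_3·(0) + e_4·(1) = 0
L: e_1·(0) + e_2·(-1) + e_3·(1) + e_4·(2) = 0
T: e_1·(-1) + e_2·(-2) + e_3·(0) + e_4·(0) = 0
Solving this homogeneous linear system for the smallest-integer solution (first nonzero entry positive) gives (2, -1, 1, -1).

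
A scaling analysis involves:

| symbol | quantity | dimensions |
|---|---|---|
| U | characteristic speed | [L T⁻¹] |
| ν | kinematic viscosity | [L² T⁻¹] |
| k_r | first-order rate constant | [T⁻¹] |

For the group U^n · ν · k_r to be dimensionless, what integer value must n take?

Balance the L exponent: (1)·n from U, plus (2) + (0) = 2 from the rest, must sum to zero.
n + 2 = 0, so n = -2.

-2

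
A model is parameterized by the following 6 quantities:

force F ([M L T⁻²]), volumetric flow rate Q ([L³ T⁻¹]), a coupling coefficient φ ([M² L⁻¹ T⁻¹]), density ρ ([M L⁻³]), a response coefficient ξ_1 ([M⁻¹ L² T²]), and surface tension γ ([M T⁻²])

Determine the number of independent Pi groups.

3

There are 6 variables and 3 base dimensions (M, L, T).
The dimension matrix has rank 3.
Independent dimensionless groups: 6 − 3 = 3.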